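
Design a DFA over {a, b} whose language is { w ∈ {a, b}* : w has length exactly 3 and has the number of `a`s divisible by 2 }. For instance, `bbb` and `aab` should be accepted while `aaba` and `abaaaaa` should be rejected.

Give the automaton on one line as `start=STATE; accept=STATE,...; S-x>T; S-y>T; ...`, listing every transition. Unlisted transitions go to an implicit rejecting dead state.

start=s0; accept=s6; s0-a>s1; s0-b>s2; s1-a>s3; s1-b>s4; s2-a>s4; s2-b>s3; s3-a>s5; s3-b>s6; s4-a>s6; s4-b>s5; s5-a>s5; s5-b>s5; s6-a>s5; s6-b>s5

Handle the two conditions separately and then intersect. One (5 states) tracks the input length, saturating at 4; the other (2 states) tracks the count of `a`s modulo 2. Each combined state is a pair, one component from each; accept when both components accept. Equivalent product states are then merged.
        a   b  
>  s0   s1  s2 
   s1   s3  s4 
   s2   s4  s3 
   s3   s5  s6 
   s4   s6  s5 
   s5   s5  s5 
 * s6   s5  s5 
(> = start, * = accepting)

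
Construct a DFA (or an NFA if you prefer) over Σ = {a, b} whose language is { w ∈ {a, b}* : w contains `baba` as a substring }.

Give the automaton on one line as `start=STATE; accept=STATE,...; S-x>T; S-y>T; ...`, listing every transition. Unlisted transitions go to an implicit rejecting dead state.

Track how much of `baba` has been matched so far: state q0 is no progress, q4 is the absorbing accept state reached once `baba` has occurred. Intermediate states record partial matches; on a mismatch, fall back to the longest reusable overlap.
A 5-state machine:
        a   b  
>  q0   q0  q1 
   q1   q2  q1 
   q2   q0  q3 
   q3   q4  q1 
 * q4   q4  q4 
(> = start, * = accepting)

start=q0; accept=q4; q0-a>q0; q0-b>q1; q1-a>q2; q1-b>q1; q2-a>q0; q2-b>q3; q3-a>q4; q3-b>q1; q4-a>q4; q4-b>q4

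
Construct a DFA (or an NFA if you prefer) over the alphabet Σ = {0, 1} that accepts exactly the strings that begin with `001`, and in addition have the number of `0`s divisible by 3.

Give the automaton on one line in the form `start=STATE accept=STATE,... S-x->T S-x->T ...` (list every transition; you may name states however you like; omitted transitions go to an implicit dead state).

start=s0 accept=s5 s0-0->s1 s0-1->s2 s1-0->s3 s1-1->s2 s2-0->s2 s2-1->s2 s3-0->s2 s3-1->s4 s4-0->s5 s4-1->s4 s5-0->s6 s5-1->s5 s6-0->s4 s6-1->s6

Run two small machines in parallel and take their product. The first has 5 states tracking whether the input so far still matches the prefix `001`; the second has 3 states tracking the count of `0`s modulo 3. A product state is a pair (one from each), accepting exactly when both do. Equivalent product states are then merged.
7 states suffice.
        0   1  
>  s0   s1  s2 
   s1   s3  s2 
   s2   s2  s2 
   s3   s2  s4 
   s4   s5  s4 
 * s5   s6  s5 
   s6   s4  s6 
(> = start, * = accepting)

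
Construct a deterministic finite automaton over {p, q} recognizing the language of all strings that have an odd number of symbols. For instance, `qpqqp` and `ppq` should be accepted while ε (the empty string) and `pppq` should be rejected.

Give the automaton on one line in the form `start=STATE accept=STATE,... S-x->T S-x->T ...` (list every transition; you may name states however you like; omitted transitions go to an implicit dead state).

Only the length mod 2 matters, so use a 2-cycle: from any state, every input symbol moves to the next state, wrapping s1 back to s0. Mark s1 accepting.
With 2 states:
        p   q  
>  s0   s1  s1 
 * s1   s0  s0 
(> = start, * = accepting)

start=s0 accept=s1 s0-p->s1 s0-q->s1 s1-p->s0 s1-q->s0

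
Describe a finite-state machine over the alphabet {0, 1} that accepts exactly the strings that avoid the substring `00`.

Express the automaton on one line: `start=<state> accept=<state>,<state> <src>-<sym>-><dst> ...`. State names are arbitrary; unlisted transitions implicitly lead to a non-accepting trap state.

start=A accept=A,B A-0->B A-1->A B-0->C B-1->A C-0->C C-1->C

Track partial matches of the forbidden pattern `00`. State C is a dead state reached once `00` has occurred; every other state accepts. A means no part of `00` is currently matched.
3 states suffice.
       0  1 
>* A   B  A 
 * B   C  A 
   C   C  C 
(> = start, * = accepting)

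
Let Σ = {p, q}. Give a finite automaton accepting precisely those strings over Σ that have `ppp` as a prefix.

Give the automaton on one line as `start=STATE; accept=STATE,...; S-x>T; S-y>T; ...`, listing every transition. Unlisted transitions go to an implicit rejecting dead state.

Check the first 3 symbols one by one: S0 through S2 record how many have matched `ppp` so far; any wrong symbol goes to the dead state S4. After all 3 match we enter the accepting sink S3.
With 5 states:
        p   q  
>  S0   S1  S4 
   S1   S2  S4 
   S2   S3  S4 
 * S3   S3  S3 
   S4   S4  S4 
(> = start, * = accepting)

start=S0; accept=S3; S0-p>S1; S0-q>S4; S1-p>S2; S1-q>S4; S2-p>S3; S2-q>S4; S3-p>S3; S3-q>S3; S4-p>S4; S4-q>S4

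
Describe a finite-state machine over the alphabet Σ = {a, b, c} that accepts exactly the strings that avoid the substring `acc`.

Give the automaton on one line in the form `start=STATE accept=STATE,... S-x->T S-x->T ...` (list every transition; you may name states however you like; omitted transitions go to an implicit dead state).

start=q0 accept=q0,q1,q2 q0-a->q1 q0-b->q0 q0-c->q0 q1-a->q1 q1-b->q0 q1-c->q2 q2-a->q1 q2-b->q0 q2-c->q3 q3-a->q3 q3-b->q3 q3-c->q3

This is the complement of 'contains `acc`'. Use the same substring-matching states — q0 through q3 holding how much of `acc` has just been matched — but flip the accepting set: everything except the trap q3 accepts.
        a   b   c  
>* q0   q1  q0  q0 
 * q1   q1  q0  q2 
 * q2   q1  q0  q3 
   q3   q3  q3  q3 
(> = start, * = accepting)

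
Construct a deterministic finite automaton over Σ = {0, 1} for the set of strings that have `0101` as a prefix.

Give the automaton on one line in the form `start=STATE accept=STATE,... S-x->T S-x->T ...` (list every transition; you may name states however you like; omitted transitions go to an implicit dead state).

Check the first 4 symbols one by one: S0 through S3 record how many have matched `0101` so far; any wrong symbol goes to the dead state S5. After all 4 match we enter the accepting sink S4.
6 states suffice.
        0   1  
>  S0   S1  S5 
   S1   S5  S2 
   S2   S3  S5 
   S3   S5  S4 
 * S4   S4  S4 
   S5   S5  S5 
(> = start, * = accepting)

start=S0 accept=S4 S0-0->S1 S0-1->S5 S1-0->S5 S1-1->S2 S2-0->S3 S2-1->S5 S3-0->S5 S3-1->S4 S4-0->S4 S4-1->S4 S5-0->S5 S5-1->S5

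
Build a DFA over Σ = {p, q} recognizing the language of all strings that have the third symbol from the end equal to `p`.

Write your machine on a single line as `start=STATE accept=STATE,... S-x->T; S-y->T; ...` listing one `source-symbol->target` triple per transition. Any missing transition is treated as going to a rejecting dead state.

Because acceptance depends on a position counted from the end, the machine has to buffer the most recent 3 symbols. Make each state the string of the last up-to-3 symbols read; on input `x` shift the window left and append `x`. Accept when the buffered window has length 3 and begins with `p`.
With 15 states:
          p    q  
>  s0     s1   s2 
   s1     s3   s4 
   s2     s5   s6 
   s3     s7   s8 
   s4     s9  s10 
   s5    s11  s12 
   s6    s13  s14 
 * s7     s7   s8 
 * s8     s9  s10 
 * s9    s11  s12 
 * s10   s13  s14 
   s11    s7   s8 
   s12    s9  s10 
   s13   s11  s12 
   s14   s13  s14 
(> = start, * = accepting)

start=s0; accept=s7,s8,s9,s10; s0-p->s1; s0-q->s2; s1-p->s3; s1-q->s4; s2-p->s5; s2-q->s6; s3-p->s7; s3-q->s8; s4-p->s9; s4-q->s10; s5-p->s11; s5-q->s12; s6-p->s13; s6-q->s14; s7-p->s7; s7-q->s8; s8-p->s9; s8-q->s10; s9-p->s11; s9-q->s12; s10-p->s13; s10-q->s14; s11-p->s7; s11-q->s8; s12-p->s9; s12-q->s10; s13-p->s11; s13-q->s12; s14-p->s13; s14-q->s14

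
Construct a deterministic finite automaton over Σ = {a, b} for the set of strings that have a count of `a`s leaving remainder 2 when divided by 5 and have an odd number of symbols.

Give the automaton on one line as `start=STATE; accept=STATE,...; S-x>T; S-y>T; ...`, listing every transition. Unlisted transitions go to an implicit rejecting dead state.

start=s0; accept=s6; s0-a>s1; s0-b>s2; s1-a>s3; s1-b>s4; s2-a>s4; s2-b>s0; s3-a>s5; s3-b>s6; s4-a>s6; s4-b>s1; s5-a>s7; s5-b>s8; s6-a>s8; s6-b>s3; s7-a>s2; s7-b>s9; s8-a>s9; s8-b>s5; s9-a>s0; s9-b>s7

Run two small machines in parallel and take their product. One (5 states) tracks the count of `a`s modulo 5; the other (2 states) tracks the input length modulo 2. Each combined state is a pair, one component from each; accept when both components accept.
10 states suffice.
        a   b  
>  s0   s1  s2 
   s1   s3  s4 
   s2   s4  s0 
   s3   s5  s6 
   s4   s6  s1 
   s5   s7  s8 
 * s6   s8  s3 
   s7   s2  s9 
   s8   s9  s5 
   s9   s0  s7 
(> = start, * = accepting)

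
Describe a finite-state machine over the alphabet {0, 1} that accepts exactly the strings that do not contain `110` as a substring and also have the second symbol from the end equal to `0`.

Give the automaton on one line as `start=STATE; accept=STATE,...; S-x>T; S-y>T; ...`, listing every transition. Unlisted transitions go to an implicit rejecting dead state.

Build one automaton per condition and run them in lockstep. The first has 4 states tracking partial matches of the forbidden pattern `110`; the second has 7 states tracking the last 2 symbols read. A product state is a pair (one from each), accepting exactly when both do.
An 11-state machine:
          0    1  
>  S0     S1   S2 
   S1     S3   S4 
   S2     S5   S6 
 * S3     S3   S4 
 * S4     S5   S6 
   S5     S3   S4 
   S6     S7   S6 
   S7     S8   S9 
   S8     S8   S9 
   S9     S7  S10 
   S10    S7  S10 
(> = start, * = accepting)

start=S0; accept=S3,S4; S0-0>S1; S0-1>S2; S1-0>S3; S1-1>S4; S2-0>S5; S2-1>S6; S3-0>S3; S3-1>S4; S4-0>S5; S4-1>S6; S5-0>S3; S5-1>S4; S6-0>S7; S6-1>S6; S7-0>S8; S7-1>S9; S8-0>S8; S8-1>S9; S9-0>S7; S9-1>S10; S10-0>S7; S10-1>S10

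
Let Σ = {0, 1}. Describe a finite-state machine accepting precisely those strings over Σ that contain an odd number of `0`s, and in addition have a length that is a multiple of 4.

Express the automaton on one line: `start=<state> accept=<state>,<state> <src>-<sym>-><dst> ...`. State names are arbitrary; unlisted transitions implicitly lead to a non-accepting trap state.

start=q0 accept=q7 q0-0->q1 q0-1->q2 q1-0->q3 q1-1->q4 q2-0->q4 q2-1->q3 q3-0->q5 q3-1->q6 q4-0->q6 q4-1->q5 q5-0->q0 q5-1->q7 q6-0->q7 q6-1->q0 q7-0->q2 q7-1->q1

Build one automaton per condition and run them in lockstep. One (2 states) tracks the count of `0`s modulo 2; the other (4 states) tracks the input length modulo 4. Each combined state is a pair, one component from each; accept when both components accept.
An 8-state machine:
        0   1  
>  q0   q1  q2 
   q1   q3  q4 
   q2   q4  q3 
   q3   q5  q6 
   q4   q6  q5 
   q5   q0  q7 
   q6   q7  q0 
 * q7   q2  q1 
(> = start, * = accepting)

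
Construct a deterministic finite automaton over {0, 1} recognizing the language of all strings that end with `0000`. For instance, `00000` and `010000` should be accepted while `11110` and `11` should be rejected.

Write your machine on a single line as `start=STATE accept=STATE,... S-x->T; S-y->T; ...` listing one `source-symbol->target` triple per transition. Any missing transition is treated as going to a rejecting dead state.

Remember how much of `0000` the current input suffix matches. State A means no match yet; B means the last symbol is `0`; C means the last 2 symbols are `00`; D means the last 3 symbols are `000`; E means the last 4 symbols are `0000`. Only E accepts. On a mismatch, fall back to the longest proper suffix that is still a prefix of `0000`.
5 states suffice.
       0  1 
>  A   B  A 
   B   C  A 
   C   D  A 
   D   E  A 
 * E   E  A 
(> = start, * = accepting)

start=A; accept=E; A-0->B; A-1->A; B-0->C; B-1->A; C-0->D; C-1->A; D-0->E; D-1->A; E-0->E; E-1->A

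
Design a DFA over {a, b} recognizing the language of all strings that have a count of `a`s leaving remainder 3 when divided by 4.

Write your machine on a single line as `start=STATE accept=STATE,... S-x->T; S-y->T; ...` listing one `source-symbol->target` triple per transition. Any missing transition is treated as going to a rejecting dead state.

The only thing that matters is how many `a`s have appeared, reduced mod 4. Use one state per residue: S0 for 0, …, S3 for 3. Reading `a` moves to the next residue; anything else stays put. S3 is accepting.
4 states suffice.
        a   b  
>  S0   S1  S0 
   S1   S2  S1 
   S2   S3  S2 
 * S3   S0  S3 
(> = start, * = accepting)

start=S0; accept=S3; S0-a->S1; S0-b->S0; S1-a->S2; S1-b->S1; S2-a->S3; S2-b->S2; S3-a->S0; S3-b->S3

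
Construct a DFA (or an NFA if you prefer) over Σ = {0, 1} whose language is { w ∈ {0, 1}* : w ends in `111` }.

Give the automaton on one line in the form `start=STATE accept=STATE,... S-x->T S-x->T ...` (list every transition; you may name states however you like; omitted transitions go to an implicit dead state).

start=q0 accept=q3 q0-0->q0 q0-1->q1 q1-0->q0 q1-1->q2 q2-0->q0 q2-1->q3 q3-0->q0 q3-1->q3

Remember how much of `111` the current input suffix matches. State q0 means no match yet; q1 means the last symbol is `1`; q2 means the last 2 symbols are `11`; q3 means the last 3 symbols are `111`. Only q3 accepts. On a mismatch, fall back to the longest proper suffix that is still a prefix of `111`.
With 4 states:
        0   1  
>  q0   q0  q1 
   q1   q0  q2 
   q2   q0  q3 
 * q3   q0  q3 
(> = start, * = accepting)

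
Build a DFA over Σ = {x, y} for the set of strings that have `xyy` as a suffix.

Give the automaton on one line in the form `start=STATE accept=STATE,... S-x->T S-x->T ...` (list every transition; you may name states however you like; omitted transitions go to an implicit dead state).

Remember how much of `xyy` the current input suffix matches. State q0 means no match yet; q1 means the last symbol is `x`; q2 means the last 2 symbols are `xy`; q3 means the last 3 symbols are `xyy`. Only q3 accepts. On a mismatch, fall back to the longest proper suffix that is still a prefix of `xyy`.
4 states suffice.
        x   y  
>  q0   q1  q0 
   q1   q1  q2 
   q2   q1  q3 
 * q3   q1  q0 
(> = start, * = accepting)

start=q0 accept=q3 q0-x->q1 q0-y->q0 q1-x->q1 q1-y->q2 q2-x->q1 q2-y->q3 q3-x->q1 q3-y->q0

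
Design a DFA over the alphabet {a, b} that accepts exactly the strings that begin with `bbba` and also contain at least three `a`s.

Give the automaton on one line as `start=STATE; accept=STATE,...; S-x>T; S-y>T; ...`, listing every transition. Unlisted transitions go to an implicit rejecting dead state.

Build one automaton per condition and run them in lockstep. The first has 6 states tracking whether the input so far still matches the prefix `bbba`; the second has 5 states tracking the count of `a`s, saturating at 4. A product state is a pair (one from each), accepting exactly when both do. Minimizing collapses redundant product states.
An 8-state machine:
        a   b  
>  S0   S1  S2 
   S1   S1  S1 
   S2   S1  S3 
   S3   S1  S4 
   S4   S5  S1 
   S5   S6  S5 
   S6   S7  S6 
 * S7   S7  S7 
(> = start, * = accepting)

start=S0; accept=S7; S0-a>S1; S0-b>S2; S1-a>S1; S1-b>S1; S2-a>S1; S2-b>S3; S3-a>S1; S3-b>S4; S4-a>S5; S4-b>S1; S5-a>S6; S5-b>S5; S6-a>S7; S6-b>S6; S7-a>S7; S7-b>S7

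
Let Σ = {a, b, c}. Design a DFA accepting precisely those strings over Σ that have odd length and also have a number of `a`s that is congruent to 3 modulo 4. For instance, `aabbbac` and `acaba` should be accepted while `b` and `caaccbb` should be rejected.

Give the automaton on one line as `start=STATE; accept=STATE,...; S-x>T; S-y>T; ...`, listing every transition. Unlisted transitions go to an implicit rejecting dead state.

Build one automaton per condition and run them in lockstep. The first has 2 states tracking the input length modulo 2; the second has 4 states tracking the count of `a`s modulo 4. A product state is a pair (one from each), accepting exactly when both do.
With 8 states:
        a   b   c  
>  s0   s1  s2  s2 
   s1   s3  s4  s4 
   s2   s4  s0  s0 
   s3   s5  s6  s6 
   s4   s6  s1  s1 
 * s5   s0  s7  s7 
   s6   s7  s3  s3 
   s7   s2  s5  s5 
(> = start, * = accepting)

start=s0; accept=s5; s0-a>s1; s0-b>s2; s0-c>s2; s1-a>s3; s1-b>s4; s1-c>s4; s2-a>s4; s2-b>s0; s2-c>s0; s3-a>s5; s3-b>s6; s3-c>s6; s4-a>s6; s4-b>s1; s4-c>s1; s5-a>s0; s5-b>s7; s5-c>s7; s6-a>s7; s6-b>s3; s6-c>s3; s7-a>s2; s7-b>s5; s7-c>s5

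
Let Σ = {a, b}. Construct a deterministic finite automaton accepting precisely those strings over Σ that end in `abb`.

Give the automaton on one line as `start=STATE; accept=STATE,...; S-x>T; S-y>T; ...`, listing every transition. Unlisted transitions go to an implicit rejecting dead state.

start=q0; accept=q3; q0-a>q1; q0-b>q0; q1-a>q1; q1-b>q2; q2-a>q1; q2-b>q3; q3-a>q1; q3-b>q0

Remember how much of `abb` the current input suffix matches. State q0 means no match yet; q1 means the last symbol is `a`; q2 means the last 2 symbols are `ab`; q3 means the last 3 symbols are `abb`. Only q3 accepts. On a mismatch, fall back to the longest proper suffix that is still a prefix of `abb`.
4 states suffice.
        a   b  
>  q0   q1  q0 
   q1   q1  q2 
   q2   q1  q3 
 * q3   q1  q0 
(> = start, * = accepting)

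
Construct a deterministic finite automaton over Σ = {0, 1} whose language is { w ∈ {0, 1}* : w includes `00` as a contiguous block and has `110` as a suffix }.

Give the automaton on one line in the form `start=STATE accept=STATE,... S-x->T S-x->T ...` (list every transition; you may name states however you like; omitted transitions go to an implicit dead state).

start=s0 accept=s8 s0-0->s1 s0-1->s2 s1-0->s3 s1-1->s2 s2-0->s1 s2-1->s4 s3-0->s3 s3-1->s5 s4-0->s6 s4-1->s4 s5-0->s3 s5-1->s7 s6-0->s3 s6-1->s2 s7-0->s8 s7-1->s7 s8-0->s3 s8-1->s5

Run two small machines in parallel and take their product. One (3 states) tracks whether and how much of `00` has been seen; the other (4 states) tracks how much of the suffix `110` has currently been matched. Each combined state is a pair, one component from each; accept when both components accept.
A 9-state machine:
        0   1  
>  s0   s1  s2 
   s1   s3  s2 
   s2   s1  s4 
   s3   s3  s5 
   s4   s6  s4 
   s5   s3  s7 
   s6   s3  s2 
   s7   s8  s7 
 * s8   s3  s5 
(> = start, * = accepting)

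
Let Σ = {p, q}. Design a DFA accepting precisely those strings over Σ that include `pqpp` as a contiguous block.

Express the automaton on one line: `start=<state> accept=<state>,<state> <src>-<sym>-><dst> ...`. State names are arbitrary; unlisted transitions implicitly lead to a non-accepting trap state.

start=s0 accept=s4 s0-p->s1 s0-q->s0 s1-p->s1 s1-q->s2 s2-p->s3 s2-q->s0 s3-p->s4 s3-q->s2 s4-p->s4 s4-q->s4

States s0..s3 record the length of the longest prefix of `pqpp` that matches the current input suffix. Reaching s4 means `pqpp` has been seen, and we stay there forever. Accept from s4.
A 5-state machine:
        p   q  
>  s0   s1  s0 
   s1   s1  s2 
   s2   s3  s0 
   s3   s4  s2 
 * s4   s4  s4 
(> = start, * = accepting)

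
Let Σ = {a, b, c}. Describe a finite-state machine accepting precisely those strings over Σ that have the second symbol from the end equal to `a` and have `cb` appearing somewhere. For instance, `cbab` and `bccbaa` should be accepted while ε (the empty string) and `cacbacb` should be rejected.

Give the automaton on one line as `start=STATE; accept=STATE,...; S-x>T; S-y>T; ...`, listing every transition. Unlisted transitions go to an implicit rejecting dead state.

start=q0; accept=q4,q5; q0-a>q0; q0-b>q0; q0-c>q1; q1-a>q0; q1-b>q2; q1-c>q1; q2-a>q3; q2-b>q2; q2-c>q2; q3-a>q4; q3-b>q5; q3-c>q5; q4-a>q4; q4-b>q5; q4-c>q5; q5-a>q3; q5-b>q2; q5-c>q2

Build one automaton per condition and run them in lockstep. The first has 13 states tracking the last 2 symbols read; the second has 3 states tracking whether and how much of `cb` has been seen. A product state is a pair (one from each), accepting exactly when both do. After merging equivalent states the machine shrinks.
With 6 states:
        a   b   c  
>  q0   q0  q0  q1 
   q1   q0  q2  q1 
   q2   q3  q2  q2 
   q3   q4  q5  q5 
 * q4   q4  q5  q5 
 * q5   q3  q2  q2 
(> = start, * = accepting)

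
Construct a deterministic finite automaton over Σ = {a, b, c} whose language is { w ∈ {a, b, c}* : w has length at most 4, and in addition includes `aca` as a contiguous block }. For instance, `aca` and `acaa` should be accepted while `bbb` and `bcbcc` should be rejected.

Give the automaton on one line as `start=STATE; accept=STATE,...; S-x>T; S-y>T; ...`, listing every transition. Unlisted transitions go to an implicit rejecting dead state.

Run two small machines in parallel and take their product. One (6 states) tracks the input length, saturating at 5; the other (4 states) tracks whether and how much of `aca` has been seen. Each combined state is a pair, one component from each; accept when both components accept.
An 18-state machine:
          a    b    c  
>  s0     s1   s2   s2 
   s1     s3   s4   s5 
   s2     s3   s4   s4 
   s3     s6   s7   s8 
   s4     s6   s7   s7 
   s5     s9   s7   s7 
   s6    s10  s11  s12 
   s7    s10  s11  s11 
   s8    s13  s11  s11 
 * s9    s13  s13  s13 
   s10   s14  s15  s16 
   s11   s14  s15  s15 
   s12   s17  s15  s15 
 * s13   s17  s17  s17 
   s14   s14  s15  s16 
   s15   s14  s15  s15 
   s16   s17  s15  s15 
   s17   s17  s17  s17 
(> = start, * = accepting)

start=s0; accept=s9,s13; s0-a>s1; s0-b>s2; s0-c>s2; s1-a>s3; s1-b>s4; s1-c>s5; s2-a>s3; s2-b>s4; s2-c>s4; s3-a>s6; s3-b>s7; s3-c>s8; s4-a>s6; s4-b>s7; s4-c>s7; s5-a>s9; s5-b>s7; s5-c>s7; s6-a>s10; s6-b>s11; s6-c>s12; s7-a>s10; s7-b>s11; s7-c>s11; s8-a>s13; s8-b>s11; s8-c>s11; s9-a>s13; s9-b>s13; s9-c>s13; s10-a>s14; s10-b>s15; s10-c>s16; s11-a>s14; s11-b>s15; s11-c>s15; s12-a>s17; s12-b>s15; s12-c>s15; s13-a>s17; s13-b>s17; s13-c>s17; s14-a>s14; s14-b>s15; s14-c>s16; s15-a>s14; s15-b>s15; s15-c>s15; s16-a>s17; s16-b>s15; s16-c>s15; s17-a>s17; s17-b>s17; s17-c>s17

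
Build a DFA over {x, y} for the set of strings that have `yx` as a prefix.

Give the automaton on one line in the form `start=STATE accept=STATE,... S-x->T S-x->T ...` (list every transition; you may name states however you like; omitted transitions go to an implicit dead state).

Check the first 2 symbols one by one: s0 through s1 record how many have matched `yx` so far; any wrong symbol goes to the dead state s3. After all 2 match we enter the accepting sink s2.
4 states suffice.
        x   y  
>  s0   s3  s1 
   s1   s2  s3 
 * s2   s2  s2 
   s3   s3  s3 
(> = start, * = accepting)

start=s0 accept=s2 s0-x->s3 s0-y->s1 s1-x->s2 s1-y->s3 s2-x->s2 s2-y->s2 s3-x->s3 s3-y->s3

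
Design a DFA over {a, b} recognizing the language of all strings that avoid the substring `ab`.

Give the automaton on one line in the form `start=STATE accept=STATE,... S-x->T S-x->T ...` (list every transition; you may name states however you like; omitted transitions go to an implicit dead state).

Track partial matches of the forbidden pattern `ab`. State q2 is a dead state reached once `ab` has occurred; every other state accepts. q0 means no part of `ab` is currently matched.
3 states suffice.
        a   b  
>* q0   q1  q0 
 * q1   q1  q2 
   q2   q2  q2 
(> = start, * = accepting)

start=q0 accept=q0,q1 q0-a->q1 q0-b->q0 q1-a->q1 q1-b->q2 q2-a->q2 q2-b->q2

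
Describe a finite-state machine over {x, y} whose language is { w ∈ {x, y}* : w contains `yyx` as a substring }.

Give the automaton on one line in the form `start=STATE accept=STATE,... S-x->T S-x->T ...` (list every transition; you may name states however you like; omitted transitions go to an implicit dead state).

start=A accept=D A-x->A A-y->B B-x->A B-y->C C-x->D C-y->C D-x->D D-y->D

Track how much of `yyx` has been matched so far: state A is no progress, D is the absorbing accept state reached once `yyx` has occurred. Intermediate states record partial matches; on a mismatch, fall back to the longest reusable overlap.
A 4-state machine:
       x  y 
>  A   A  B 
   B   A  C 
   C   D  C 
 * D   D  D 
(> = start, * = accepting)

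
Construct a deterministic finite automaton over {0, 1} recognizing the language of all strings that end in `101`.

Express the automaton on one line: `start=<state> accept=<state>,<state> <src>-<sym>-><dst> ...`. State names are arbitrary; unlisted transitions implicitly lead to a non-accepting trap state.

Let each state record the length of the longest suffix of the input read so far that is also a prefix of `101`. B means the last symbol is `1`; C means the last 2 symbols are `10`; D means the last 3 symbols are `101`. Accept only at D, where the string currently ends in `101`.
       0  1 
>  A   A  B 
   B   C  B 
   C   A  D 
 * D   C  B 
(> = start, * = accepting)

start=A accept=D A-0->A A-1->B B-0->C B-1->B C-0->A C-1->D D-0->C D-1->B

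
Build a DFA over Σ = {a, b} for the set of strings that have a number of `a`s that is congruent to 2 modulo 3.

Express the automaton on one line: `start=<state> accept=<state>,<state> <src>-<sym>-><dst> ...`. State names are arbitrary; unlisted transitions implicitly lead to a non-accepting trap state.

start=q0 accept=q2 q0-a->q1 q0-b->q0 q1-a->q2 q1-b->q1 q2-a->q0 q2-b->q2

Keep the running count of `a`s modulo 3: each `a` advances along the cycle q0 → q1 → q2 → q0 while other symbols loop. Accept at q2.
        a   b  
>  q0   q1  q0 
   q1   q2  q1 
 * q2   q0  q2 
(> = start, * = accepting)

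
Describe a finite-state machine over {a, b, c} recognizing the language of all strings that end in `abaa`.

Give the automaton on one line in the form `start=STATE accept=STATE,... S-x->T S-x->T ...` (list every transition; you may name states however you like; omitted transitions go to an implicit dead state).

start=s0 accept=s4 s0-a->s1 s0-b->s0 s0-c->s0 s1-a->s1 s1-b->s2 s1-c->s0 s2-a->s3 s2-b->s0 s2-c->s0 s3-a->s4 s3-b->s2 s3-c->s0 s4-a->s1 s4-b->s2 s4-c->s0

Remember how much of `abaa` the current input suffix matches. State s0 means no match yet; s1 means the last symbol is `a`; s2 means the last 2 symbols are `ab`; s3 means the last 3 symbols are `aba`; s4 means the last 4 symbols are `abaa`. Only s4 accepts. On a mismatch, fall back to the longest proper suffix that is still a prefix of `abaa`.
With 5 states:
        a   b   c  
>  s0   s1  s0  s0 
   s1   s1  s2  s0 
   s2   s3  s0  s0 
   s3   s4  s2  s0 
 * s4   s1  s2  s0 
(> = start, * = accepting)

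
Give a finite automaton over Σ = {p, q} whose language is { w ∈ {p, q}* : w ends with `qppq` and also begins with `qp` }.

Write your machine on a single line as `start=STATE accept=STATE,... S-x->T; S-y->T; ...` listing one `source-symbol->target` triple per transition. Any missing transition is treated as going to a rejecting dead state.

start=S0; accept=S10; S0-p->S1; S0-q->S2; S1-p->S1; S1-q->S3; S2-p->S4; S2-q->S3; S3-p->S5; S3-q->S3; S4-p->S6; S4-q->S7; S5-p->S8; S5-q->S3; S6-p->S9; S6-q->S10; S7-p->S4; S7-q->S7; S8-p->S1; S8-q->S11; S9-p->S9; S9-q->S7; S10-p->S4; S10-q->S7; S11-p->S5; S11-q->S3

Handle the two conditions separately and then intersect. One (5 states) tracks how much of the suffix `qppq` has currently been matched; the other (4 states) tracks whether the input so far still matches the prefix `qp`. Each combined state is a pair, one component from each; accept when both components accept.
A 12-state machine:
          p    q  
>  S0     S1   S2 
   S1     S1   S3 
   S2     S4   S3 
   S3     S5   S3 
   S4     S6   S7 
   S5     S8   S3 
   S6     S9  S10 
   S7     S4   S7 
   S8     S1  S11 
   S9     S9   S7 
 * S10    S4   S7 
   S11    S5   S3 
(> = start, * = accepting)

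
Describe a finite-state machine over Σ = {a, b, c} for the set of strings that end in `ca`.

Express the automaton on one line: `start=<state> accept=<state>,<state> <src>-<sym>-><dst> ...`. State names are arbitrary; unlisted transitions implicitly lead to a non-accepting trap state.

start=S0 accept=S2 S0-a->S0 S0-b->S0 S0-c->S1 S1-a->S2 S1-b->S0 S1-c->S1 S2-a->S0 S2-b->S0 S2-c->S1

Let each state record the length of the longest suffix of the input read so far that is also a prefix of `ca`. S1 means the last symbol is `c`; S2 means the last 2 symbols are `ca`. Accept only at S2, where the string currently ends in `ca`.
With 3 states:
        a   b   c  
>  S0   S0  S0  S1 
   S1   S2  S0  S1 
 * S2   S0  S0  S1 
(> = start, * = accepting)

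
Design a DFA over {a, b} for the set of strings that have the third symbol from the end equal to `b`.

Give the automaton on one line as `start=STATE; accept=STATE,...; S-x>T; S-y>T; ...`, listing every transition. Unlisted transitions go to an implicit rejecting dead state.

start=q0; accept=q11,q12,q13,q14; q0-a>q1; q0-b>q2; q1-a>q3; q1-b>q4; q2-a>q5; q2-b>q6; q3-a>q7; q3-b>q8; q4-a>q9; q4-b>q10; q5-a>q11; q5-b>q12; q6-a>q13; q6-b>q14; q7-a>q7; q7-b>q8; q8-a>q9; q8-b>q10; q9-a>q11; q9-b>q12; q10-a>q13; q10-b>q14; q11-a>q7; q11-b>q8; q12-a>q9; q12-b>q10; q13-a>q11; q13-b>q12; q14-a>q13; q14-b>q14

Because acceptance depends on a position counted from the end, the machine has to buffer the most recent 3 symbols. Make each state the string of the last up-to-3 symbols read; on input `x` shift the window left and append `x`. Accept when the buffered window has length 3 and begins with `b`.
A 15-state machine:
          a    b  
>  q0     q1   q2 
   q1     q3   q4 
   q2     q5   q6 
   q3     q7   q8 
   q4     q9  q10 
   q5    q11  q12 
   q6    q13  q14 
   q7     q7   q8 
   q8     q9  q10 
   q9    q11  q12 
   q10   q13  q14 
 * q11    q7   q8 
 * q12    q9  q10 
 * q13   q11  q12 
 * q14   q13  q14 
(> = start, * = accepting)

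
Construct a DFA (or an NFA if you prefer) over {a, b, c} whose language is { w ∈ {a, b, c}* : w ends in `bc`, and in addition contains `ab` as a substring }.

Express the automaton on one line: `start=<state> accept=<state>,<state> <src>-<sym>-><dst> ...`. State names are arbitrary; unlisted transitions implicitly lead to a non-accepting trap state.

start=q0 accept=q4 q0-a->q1 q0-b->q0 q0-c->q0 q1-a->q1 q1-b->q2 q1-c->q0 q2-a->q3 q2-b->q2 q2-c->q4 q3-a->q3 q3-b->q2 q3-c->q3 q4-a->q3 q4-b->q2 q4-c->q3

Handle the two conditions separately and then intersect. One (3 states) tracks how much of the suffix `bc` has currently been matched; the other (3 states) tracks whether and how much of `ab` has been seen. Each combined state is a pair, one component from each; accept when both components accept. After merging equivalent states the machine shrinks.
        a   b   c  
>  q0   q1  q0  q0 
   q1   q1  q2  q0 
   q2   q3  q2  q4 
   q3   q3  q2  q3 
 * q4   q3  q2  q3 
(> = start, * = accepting)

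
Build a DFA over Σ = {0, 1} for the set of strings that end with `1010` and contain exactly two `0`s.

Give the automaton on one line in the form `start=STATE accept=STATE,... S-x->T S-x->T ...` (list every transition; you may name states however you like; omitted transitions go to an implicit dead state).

start=q0 accept=q13 q0-0->q1 q0-1->q2 q1-0->q3 q1-1->q4 q2-0->q5 q2-1->q2 q3-0->q6 q3-1->q7 q4-0->q8 q4-1->q4 q5-0->q3 q5-1->q9 q6-0->q6 q6-1->q10 q7-0->q11 q7-1->q7 q8-0->q6 q8-1->q12 q9-0->q13 q9-1->q4 q10-0->q11 q10-1->q10 q11-0->q6 q11-1->q14 q12-0->q15 q12-1->q7 q13-0->q6 q13-1->q12 q14-0->q15 q14-1->q10 q15-0->q6 q15-1->q14

Build one automaton per condition and run them in lockstep. One (5 states) tracks how much of the suffix `1010` has currently been matched; the other (4 states) tracks the count of `0`s, saturating at 3. Each combined state is a pair, one component from each; accept when both components accept.
With 16 states:
          0    1  
>  q0     q1   q2 
   q1     q3   q4 
   q2     q5   q2 
   q3     q6   q7 
   q4     q8   q4 
   q5     q3   q9 
   q6     q6  q10 
   q7    q11   q7 
   q8     q6  q12 
   q9    q13   q4 
   q10   q11  q10 
   q11    q6  q14 
   q12   q15   q7 
 * q13    q6  q12 
   q14   q15  q10 
   q15    q6  q14 
(> = start, * = accepting)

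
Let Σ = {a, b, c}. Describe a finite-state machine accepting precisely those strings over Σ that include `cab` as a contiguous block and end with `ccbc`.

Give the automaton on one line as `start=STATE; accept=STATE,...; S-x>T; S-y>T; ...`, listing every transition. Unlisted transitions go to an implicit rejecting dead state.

Build one automaton per condition and run them in lockstep. The first has 4 states tracking whether and how much of `cab` has been seen; the second has 5 states tracking how much of the suffix `ccbc` has currently been matched. A product state is a pair (one from each), accepting exactly when both do. Minimizing collapses redundant product states.
With 8 states:
        a   b   c  
>  q0   q0  q0  q1 
   q1   q2  q0  q1 
   q2   q0  q3  q1 
   q3   q3  q3  q4 
   q4   q3  q3  q5 
   q5   q3  q6  q5 
   q6   q3  q3  q7 
 * q7   q3  q3  q5 
(> = start, * = accepting)

start=q0; accept=q7; q0-a>q0; q0-b>q0; q0-c>q1; q1-a>q2; q1-b>q0; q1-c>q1; q2-a>q0; q2-b>q3; q2-c>q1; q3-a>q3; q3-b>q3; q3-c>q4; q4-a>q3; q4-b>q3; q4-c>q5; q5-a>q3; q5-b>q6; q5-c>q5; q6-a>q3; q6-b>q3; q6-c>q7; q7-a>q3; q7-b>q3; q7-c>q5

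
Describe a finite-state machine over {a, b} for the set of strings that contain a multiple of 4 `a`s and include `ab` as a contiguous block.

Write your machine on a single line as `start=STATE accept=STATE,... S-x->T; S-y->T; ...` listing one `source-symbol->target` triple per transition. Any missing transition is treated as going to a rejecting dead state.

start=S0; accept=S8; S0-a->S1; S0-b->S0; S1-a->S2; S1-b->S3; S2-a->S4; S2-b->S5; S3-a->S5; S3-b->S3; S4-a->S6; S4-b->S7; S5-a->S7; S5-b->S5; S6-a->S1; S6-b->S8; S7-a->S8; S7-b->S7; S8-a->S3; S8-b->S8

Run two small machines in parallel and take their product. One (4 states) tracks the count of `a`s modulo 4; the other (3 states) tracks whether and how much of `ab` has been seen. Each combined state is a pair, one component from each; accept when both components accept.
9 states suffice.
        a   b  
>  S0   S1  S0 
   S1   S2  S3 
   S2   S4  S5 
   S3   S5  S3 
   S4   S6  S7 
   S5   S7  S5 
   S6   S1  S8 
   S7   S8  S7 
 * S8   S3  S8 
(> = start, * = accepting)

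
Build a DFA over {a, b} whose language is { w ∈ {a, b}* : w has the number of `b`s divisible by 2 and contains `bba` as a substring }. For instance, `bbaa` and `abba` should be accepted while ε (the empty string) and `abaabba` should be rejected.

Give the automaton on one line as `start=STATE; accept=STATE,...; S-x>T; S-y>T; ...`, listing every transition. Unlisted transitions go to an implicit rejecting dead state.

start=q0; accept=q5; q0-a>q0; q0-b>q1; q1-a>q2; q1-b>q3; q2-a>q2; q2-b>q4; q3-a>q5; q3-b>q6; q4-a>q0; q4-b>q6; q5-a>q5; q5-b>q7; q6-a>q7; q6-b>q3; q7-a>q7; q7-b>q5

Build one automaton per condition and run them in lockstep. One (2 states) tracks the count of `b`s modulo 2; the other (4 states) tracks whether and how much of `bba` has been seen. Each combined state is a pair, one component from each; accept when both components accept.
An 8-state machine:
        a   b  
>  q0   q0  q1 
   q1   q2  q3 
   q2   q2  q4 
   q3   q5  q6 
   q4   q0  q6 
 * q5   q5  q7 
   q6   q7  q3 
   q7   q7  q5 
(> = start, * = accepting)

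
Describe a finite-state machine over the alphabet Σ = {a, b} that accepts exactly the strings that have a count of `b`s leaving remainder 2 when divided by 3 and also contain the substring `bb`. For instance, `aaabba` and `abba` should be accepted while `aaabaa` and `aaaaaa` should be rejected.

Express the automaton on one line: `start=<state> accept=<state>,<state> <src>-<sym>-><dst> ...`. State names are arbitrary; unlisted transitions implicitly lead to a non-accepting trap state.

start=q0 accept=q3 q0-a->q0 q0-b->q1 q1-a->q2 q1-b->q3 q2-a->q2 q2-b->q4 q3-a->q3 q3-b->q5 q4-a->q6 q4-b->q5 q5-a->q5 q5-b->q7 q6-a->q6 q6-b->q8 q7-a->q7 q7-b->q3 q8-a->q0 q8-b->q7

Build one automaton per condition and run them in lockstep. One (3 states) tracks the count of `b`s modulo 3; the other (3 states) tracks whether and how much of `bb` has been seen. Each combined state is a pair, one component from each; accept when both components accept.
A 9-state machine:
        a   b  
>  q0   q0  q1 
   q1   q2  q3 
   q2   q2  q4 
 * q3   q3  q5 
   q4   q6  q5 
   q5   q5  q7 
   q6   q6  q8 
   q7   q7  q3 
   q8   q0  q7 
(> = start, * = accepting)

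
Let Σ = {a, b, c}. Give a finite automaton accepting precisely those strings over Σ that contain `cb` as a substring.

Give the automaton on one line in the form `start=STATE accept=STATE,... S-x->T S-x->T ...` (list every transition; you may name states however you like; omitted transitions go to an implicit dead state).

start=S0 accept=S2 S0-a->S0 S0-b->S0 S0-c->S1 S1-a->S0 S1-b->S2 S1-c->S1 S2-a->S2 S2-b->S2 S2-c->S2

Track how much of `cb` has been matched so far: state S0 is no progress, S2 is the absorbing accept state reached once `cb` has occurred. Intermediate states record partial matches; on a mismatch, fall back to the longest reusable overlap.
With 3 states:
        a   b   c  
>  S0   S0  S0  S1 
   S1   S0  S2  S1 
 * S2   S2  S2  S2 
(> = start, * = accepting)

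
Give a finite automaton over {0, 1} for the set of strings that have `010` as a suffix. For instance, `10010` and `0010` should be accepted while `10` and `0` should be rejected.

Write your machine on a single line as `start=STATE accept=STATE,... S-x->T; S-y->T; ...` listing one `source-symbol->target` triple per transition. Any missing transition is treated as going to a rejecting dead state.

start=S0; accept=S3; S0-0->S1; S0-1->S0; S1-0->S1; S1-1->S2; S2-0->S3; S2-1->S0; S3-0->S1; S3-1->S2

Let each state record the length of the longest suffix of the input read so far that is also a prefix of `010`. S1 means the last symbol is `0`; S2 means the last 2 symbols are `01`; S3 means the last 3 symbols are `010`. Accept only at S3, where the string currently ends in `010`.
With 4 states:
        0   1  
>  S0   S1  S0 
   S1   S1  S2 
   S2   S3  S0 
 * S3   S1  S2 
(> = start, * = accepting)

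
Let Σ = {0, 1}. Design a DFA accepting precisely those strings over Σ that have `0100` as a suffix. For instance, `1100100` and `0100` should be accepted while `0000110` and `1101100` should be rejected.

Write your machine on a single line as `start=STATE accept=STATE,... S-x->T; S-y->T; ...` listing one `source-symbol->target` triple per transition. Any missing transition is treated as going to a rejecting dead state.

Let each state record the length of the longest suffix of the input read so far that is also a prefix of `0100`. S1 means the last symbol is `0`; S2 means the last 2 symbols are `01`; S3 means the last 3 symbols are `010`; S4 means the last 4 symbols are `0100`. Accept only at S4, where the string currently ends in `0100`.
With 5 states:
        0   1  
>  S0   S1  S0 
   S1   S1  S2 
   S2   S3  S0 
   S3   S4  S2 
 * S4   S1  S2 
(> = start, * = accepting)

start=S0; accept=S4; S0-0->S1; S0-1->S0; S1-0->S1; S1-1->S2; S2-0->S3; S2-1->S0; S3-0->S4; S3-1->S2; S4-0->S1; S4-1->S2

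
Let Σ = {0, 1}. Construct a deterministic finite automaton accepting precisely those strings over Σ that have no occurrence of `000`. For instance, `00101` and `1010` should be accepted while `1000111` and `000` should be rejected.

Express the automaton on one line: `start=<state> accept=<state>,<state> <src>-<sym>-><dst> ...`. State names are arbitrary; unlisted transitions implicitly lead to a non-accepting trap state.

start=S0 accept=S0,S1,S2 S0-0->S1 S0-1->S0 S1-0->S2 S1-1->S0 S2-0->S3 S2-1->S0 S3-0->S3 S3-1->S3

This is the complement of 'contains `000`'. Use the same substring-matching states — S0 through S3 holding how much of `000` has just been matched — but flip the accepting set: everything except the trap S3 accepts.
A 4-state machine:
        0   1  
>* S0   S1  S0 
 * S1   S2  S0 
 * S2   S3  S0 
   S3   S3  S3 
(> = start, * = accepting)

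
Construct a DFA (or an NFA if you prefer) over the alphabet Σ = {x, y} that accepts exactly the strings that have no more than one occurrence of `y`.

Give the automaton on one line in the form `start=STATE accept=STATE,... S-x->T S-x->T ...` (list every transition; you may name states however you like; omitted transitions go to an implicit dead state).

Count `y`s, saturating at 2: state q0 means no `y` yet, q1 means one `y` seen, q2 means more than one. Each `y` increments (capped at q2); other symbols loop. Accept from {q0, q1}.
With 3 states:
        x   y  
>* q0   q0  q1 
 * q1   q1  q2 
   q2   q2  q2 
(> = start, * = accepting)

start=q0 accept=q0,q1 q0-x->q0 q0-y->q1 q1-x->q1 q1-y->q2 q2-x->q2 q2-y->q2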